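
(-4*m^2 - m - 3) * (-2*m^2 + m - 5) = 8*m^4 - 2*m^3 + 25*m^2 + 2*m + 15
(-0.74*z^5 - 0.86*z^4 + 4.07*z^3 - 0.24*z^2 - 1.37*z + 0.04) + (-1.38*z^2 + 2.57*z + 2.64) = -0.74*z^5 - 0.86*z^4 + 4.07*z^3 - 1.62*z^2 + 1.2*z + 2.68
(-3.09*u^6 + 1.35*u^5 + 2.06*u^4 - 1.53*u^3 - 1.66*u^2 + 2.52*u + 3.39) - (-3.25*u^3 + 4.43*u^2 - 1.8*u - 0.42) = -3.09*u^6 + 1.35*u^5 + 2.06*u^4 + 1.72*u^3 - 6.09*u^2 + 4.32*u + 3.81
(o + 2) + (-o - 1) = 1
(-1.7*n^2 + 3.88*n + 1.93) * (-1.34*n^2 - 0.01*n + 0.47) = 2.278*n^4 - 5.1822*n^3 - 3.424*n^2 + 1.8043*n + 0.9071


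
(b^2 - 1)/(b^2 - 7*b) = (b^2 - 1)/(b*(b - 7))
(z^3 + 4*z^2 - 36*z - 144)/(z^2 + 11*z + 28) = (z^2 - 36)/(z + 7)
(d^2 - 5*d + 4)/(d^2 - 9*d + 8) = (d - 4)/(d - 8)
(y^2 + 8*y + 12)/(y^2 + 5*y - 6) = (y + 2)/(y - 1)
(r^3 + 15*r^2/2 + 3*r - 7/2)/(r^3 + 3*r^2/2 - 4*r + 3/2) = (r^2 + 8*r + 7)/(r^2 + 2*r - 3)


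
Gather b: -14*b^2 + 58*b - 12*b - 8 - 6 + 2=-14*b^2 + 46*b - 12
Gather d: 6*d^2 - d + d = 6*d^2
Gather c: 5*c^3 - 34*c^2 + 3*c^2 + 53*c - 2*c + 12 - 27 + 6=5*c^3 - 31*c^2 + 51*c - 9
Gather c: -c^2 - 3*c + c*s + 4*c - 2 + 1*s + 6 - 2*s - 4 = -c^2 + c*(s + 1) - s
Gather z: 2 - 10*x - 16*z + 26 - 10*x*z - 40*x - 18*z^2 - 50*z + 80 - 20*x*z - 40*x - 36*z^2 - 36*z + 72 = -90*x - 54*z^2 + z*(-30*x - 102) + 180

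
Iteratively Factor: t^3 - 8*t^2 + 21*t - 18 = (t - 2)*(t^2 - 6*t + 9) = (t - 3)*(t - 2)*(t - 3)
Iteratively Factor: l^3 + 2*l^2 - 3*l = (l + 3)*(l^2 - l) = (l - 1)*(l + 3)*(l)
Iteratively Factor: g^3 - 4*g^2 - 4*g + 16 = (g + 2)*(g^2 - 6*g + 8) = (g - 4)*(g + 2)*(g - 2)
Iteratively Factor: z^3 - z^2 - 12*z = (z)*(z^2 - z - 12) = z*(z - 4)*(z + 3)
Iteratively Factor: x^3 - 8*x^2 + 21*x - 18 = (x - 2)*(x^2 - 6*x + 9) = (x - 3)*(x - 2)*(x - 3)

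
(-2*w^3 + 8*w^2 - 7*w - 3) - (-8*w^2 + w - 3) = -2*w^3 + 16*w^2 - 8*w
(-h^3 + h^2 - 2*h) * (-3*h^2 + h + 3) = 3*h^5 - 4*h^4 + 4*h^3 + h^2 - 6*h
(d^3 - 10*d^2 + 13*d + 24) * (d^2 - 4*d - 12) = d^5 - 14*d^4 + 41*d^3 + 92*d^2 - 252*d - 288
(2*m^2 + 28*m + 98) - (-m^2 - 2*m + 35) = 3*m^2 + 30*m + 63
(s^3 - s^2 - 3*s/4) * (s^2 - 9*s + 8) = s^5 - 10*s^4 + 65*s^3/4 - 5*s^2/4 - 6*s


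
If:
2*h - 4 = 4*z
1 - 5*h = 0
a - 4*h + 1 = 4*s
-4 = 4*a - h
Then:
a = -19/20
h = 1/5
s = -3/16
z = -9/10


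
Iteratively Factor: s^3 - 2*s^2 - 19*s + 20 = (s + 4)*(s^2 - 6*s + 5) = (s - 1)*(s + 4)*(s - 5)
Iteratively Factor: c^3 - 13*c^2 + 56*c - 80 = (c - 5)*(c^2 - 8*c + 16) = (c - 5)*(c - 4)*(c - 4)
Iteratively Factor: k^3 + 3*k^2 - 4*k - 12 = (k - 2)*(k^2 + 5*k + 6) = (k - 2)*(k + 3)*(k + 2)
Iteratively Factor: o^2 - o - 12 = (o + 3)*(o - 4)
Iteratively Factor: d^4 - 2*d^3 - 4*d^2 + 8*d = (d)*(d^3 - 2*d^2 - 4*d + 8) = d*(d + 2)*(d^2 - 4*d + 4) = d*(d - 2)*(d + 2)*(d - 2)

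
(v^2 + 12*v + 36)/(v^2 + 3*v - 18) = (v + 6)/(v - 3)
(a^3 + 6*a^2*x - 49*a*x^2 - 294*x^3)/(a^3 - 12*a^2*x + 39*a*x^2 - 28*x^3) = (a^2 + 13*a*x + 42*x^2)/(a^2 - 5*a*x + 4*x^2)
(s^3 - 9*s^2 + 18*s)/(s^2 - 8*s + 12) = s*(s - 3)/(s - 2)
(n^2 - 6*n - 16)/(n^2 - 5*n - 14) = (n - 8)/(n - 7)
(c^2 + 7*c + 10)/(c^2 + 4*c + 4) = (c + 5)/(c + 2)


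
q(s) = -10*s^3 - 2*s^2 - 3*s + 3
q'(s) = -30*s^2 - 4*s - 3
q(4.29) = -836.21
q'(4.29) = -572.28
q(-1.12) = 17.90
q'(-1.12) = -36.15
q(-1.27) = 24.07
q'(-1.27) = -46.31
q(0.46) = 0.22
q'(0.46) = -11.19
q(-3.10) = 290.99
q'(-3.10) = -278.90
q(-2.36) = 130.38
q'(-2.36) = -160.65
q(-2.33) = 125.63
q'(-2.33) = -156.55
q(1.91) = -79.70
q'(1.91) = -120.08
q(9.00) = -7476.00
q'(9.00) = -2469.00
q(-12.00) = 17031.00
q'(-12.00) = -4275.00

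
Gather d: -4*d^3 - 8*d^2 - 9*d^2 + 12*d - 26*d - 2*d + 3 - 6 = -4*d^3 - 17*d^2 - 16*d - 3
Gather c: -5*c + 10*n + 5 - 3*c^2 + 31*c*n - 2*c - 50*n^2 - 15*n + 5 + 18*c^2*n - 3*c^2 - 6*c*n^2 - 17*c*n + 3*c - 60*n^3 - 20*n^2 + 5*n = c^2*(18*n - 6) + c*(-6*n^2 + 14*n - 4) - 60*n^3 - 70*n^2 + 10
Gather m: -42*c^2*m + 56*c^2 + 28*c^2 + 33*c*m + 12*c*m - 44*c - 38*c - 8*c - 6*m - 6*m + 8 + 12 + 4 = 84*c^2 - 90*c + m*(-42*c^2 + 45*c - 12) + 24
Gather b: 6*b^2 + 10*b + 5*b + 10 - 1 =6*b^2 + 15*b + 9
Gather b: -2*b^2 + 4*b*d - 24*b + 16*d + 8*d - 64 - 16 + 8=-2*b^2 + b*(4*d - 24) + 24*d - 72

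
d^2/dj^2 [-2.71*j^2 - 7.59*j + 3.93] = -5.42000000000000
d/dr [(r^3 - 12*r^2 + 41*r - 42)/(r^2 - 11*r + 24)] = (r^2 - 16*r + 58)/(r^2 - 16*r + 64)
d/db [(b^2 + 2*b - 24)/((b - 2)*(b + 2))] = 2*(-b^2 + 20*b - 4)/(b^4 - 8*b^2 + 16)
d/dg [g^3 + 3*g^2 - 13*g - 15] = 3*g^2 + 6*g - 13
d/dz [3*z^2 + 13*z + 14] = 6*z + 13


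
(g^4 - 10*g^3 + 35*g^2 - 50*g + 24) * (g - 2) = g^5 - 12*g^4 + 55*g^3 - 120*g^2 + 124*g - 48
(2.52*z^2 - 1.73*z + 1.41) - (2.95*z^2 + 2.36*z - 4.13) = -0.43*z^2 - 4.09*z + 5.54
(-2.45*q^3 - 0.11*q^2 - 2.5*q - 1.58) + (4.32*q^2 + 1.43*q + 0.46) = -2.45*q^3 + 4.21*q^2 - 1.07*q - 1.12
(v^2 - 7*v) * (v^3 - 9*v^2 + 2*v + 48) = v^5 - 16*v^4 + 65*v^3 + 34*v^2 - 336*v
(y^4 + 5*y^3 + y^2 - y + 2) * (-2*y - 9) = -2*y^5 - 19*y^4 - 47*y^3 - 7*y^2 + 5*y - 18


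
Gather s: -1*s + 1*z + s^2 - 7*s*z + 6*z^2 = s^2 + s*(-7*z - 1) + 6*z^2 + z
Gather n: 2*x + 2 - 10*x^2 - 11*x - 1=-10*x^2 - 9*x + 1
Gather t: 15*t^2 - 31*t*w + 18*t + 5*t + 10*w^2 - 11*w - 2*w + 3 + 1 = 15*t^2 + t*(23 - 31*w) + 10*w^2 - 13*w + 4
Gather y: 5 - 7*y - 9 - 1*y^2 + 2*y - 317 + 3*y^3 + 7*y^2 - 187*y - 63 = 3*y^3 + 6*y^2 - 192*y - 384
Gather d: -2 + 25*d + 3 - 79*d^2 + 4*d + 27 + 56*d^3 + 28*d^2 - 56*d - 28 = 56*d^3 - 51*d^2 - 27*d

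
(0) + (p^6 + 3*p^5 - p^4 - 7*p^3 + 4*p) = p^6 + 3*p^5 - p^4 - 7*p^3 + 4*p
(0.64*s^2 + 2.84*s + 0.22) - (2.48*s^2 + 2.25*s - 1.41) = -1.84*s^2 + 0.59*s + 1.63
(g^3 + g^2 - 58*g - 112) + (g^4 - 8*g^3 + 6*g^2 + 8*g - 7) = g^4 - 7*g^3 + 7*g^2 - 50*g - 119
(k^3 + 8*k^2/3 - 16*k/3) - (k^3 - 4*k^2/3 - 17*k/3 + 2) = 4*k^2 + k/3 - 2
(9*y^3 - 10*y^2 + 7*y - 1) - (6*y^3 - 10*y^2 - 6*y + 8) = 3*y^3 + 13*y - 9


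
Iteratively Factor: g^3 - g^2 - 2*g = (g - 2)*(g^2 + g) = (g - 2)*(g + 1)*(g)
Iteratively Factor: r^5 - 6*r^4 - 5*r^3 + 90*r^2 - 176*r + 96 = (r + 4)*(r^4 - 10*r^3 + 35*r^2 - 50*r + 24) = (r - 2)*(r + 4)*(r^3 - 8*r^2 + 19*r - 12) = (r - 2)*(r - 1)*(r + 4)*(r^2 - 7*r + 12) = (r - 3)*(r - 2)*(r - 1)*(r + 4)*(r - 4)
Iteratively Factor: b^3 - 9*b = (b)*(b^2 - 9) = b*(b + 3)*(b - 3)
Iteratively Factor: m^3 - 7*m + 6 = (m + 3)*(m^2 - 3*m + 2) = (m - 1)*(m + 3)*(m - 2)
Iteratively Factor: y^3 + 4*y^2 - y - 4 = (y + 4)*(y^2 - 1) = (y + 1)*(y + 4)*(y - 1)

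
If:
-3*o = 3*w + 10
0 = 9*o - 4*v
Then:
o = -w - 10/3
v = -9*w/4 - 15/2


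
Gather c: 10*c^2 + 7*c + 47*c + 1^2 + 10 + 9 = 10*c^2 + 54*c + 20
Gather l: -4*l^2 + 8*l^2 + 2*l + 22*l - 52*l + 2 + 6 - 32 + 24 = 4*l^2 - 28*l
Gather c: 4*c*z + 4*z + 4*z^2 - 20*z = 4*c*z + 4*z^2 - 16*z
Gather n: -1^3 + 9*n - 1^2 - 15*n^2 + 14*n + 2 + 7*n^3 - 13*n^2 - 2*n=7*n^3 - 28*n^2 + 21*n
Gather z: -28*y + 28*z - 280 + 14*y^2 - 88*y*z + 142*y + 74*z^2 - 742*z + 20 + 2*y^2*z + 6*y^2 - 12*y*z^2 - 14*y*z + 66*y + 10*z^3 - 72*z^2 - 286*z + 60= 20*y^2 + 180*y + 10*z^3 + z^2*(2 - 12*y) + z*(2*y^2 - 102*y - 1000) - 200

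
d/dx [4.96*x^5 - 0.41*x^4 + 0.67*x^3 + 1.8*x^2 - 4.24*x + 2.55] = 24.8*x^4 - 1.64*x^3 + 2.01*x^2 + 3.6*x - 4.24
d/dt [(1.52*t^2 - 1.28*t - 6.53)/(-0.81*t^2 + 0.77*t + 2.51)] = (0.133599999999999*t^2 - 2.9482*t + 1.8153)/(0.6561*t^4 - 1.2474*t^3 - 3.4733*t^2 + 3.8654*t + 6.3001)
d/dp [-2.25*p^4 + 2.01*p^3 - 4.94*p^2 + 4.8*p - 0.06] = -9.0*p^3 + 6.03*p^2 - 9.88*p + 4.8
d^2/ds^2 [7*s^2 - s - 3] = 14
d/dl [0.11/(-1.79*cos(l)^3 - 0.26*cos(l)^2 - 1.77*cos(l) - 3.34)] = (0.5907*sin(l)^2 - 0.0572*cos(l) - 0.7854)*sin(l)/(1.79*cos(l)^3 + 0.26*cos(l)^2 + 1.77*cos(l) + 3.34)^2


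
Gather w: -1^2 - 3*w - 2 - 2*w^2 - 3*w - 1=-2*w^2 - 6*w - 4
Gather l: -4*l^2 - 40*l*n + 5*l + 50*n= -4*l^2 + l*(5 - 40*n) + 50*n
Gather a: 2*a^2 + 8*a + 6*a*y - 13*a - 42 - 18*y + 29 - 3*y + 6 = 2*a^2 + a*(6*y - 5) - 21*y - 7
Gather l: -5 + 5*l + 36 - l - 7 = 4*l + 24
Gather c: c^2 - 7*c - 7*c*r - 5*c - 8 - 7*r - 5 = c^2 + c*(-7*r - 12) - 7*r - 13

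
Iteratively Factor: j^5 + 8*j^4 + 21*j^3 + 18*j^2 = (j + 3)*(j^4 + 5*j^3 + 6*j^2) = (j + 2)*(j + 3)*(j^3 + 3*j^2) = j*(j + 2)*(j + 3)*(j^2 + 3*j) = j^2*(j + 2)*(j + 3)*(j + 3)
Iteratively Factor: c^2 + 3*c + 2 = (c + 1)*(c + 2)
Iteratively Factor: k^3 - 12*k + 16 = (k - 2)*(k^2 + 2*k - 8) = (k - 2)*(k + 4)*(k - 2)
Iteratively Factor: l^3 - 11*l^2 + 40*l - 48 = (l - 4)*(l^2 - 7*l + 12) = (l - 4)*(l - 3)*(l - 4)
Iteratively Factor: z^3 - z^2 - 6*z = (z)*(z^2 - z - 6) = z*(z - 3)*(z + 2)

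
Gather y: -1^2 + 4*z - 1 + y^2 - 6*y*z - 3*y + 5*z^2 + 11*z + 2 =y^2 + y*(-6*z - 3) + 5*z^2 + 15*z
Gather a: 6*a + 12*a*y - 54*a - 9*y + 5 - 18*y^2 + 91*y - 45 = a*(12*y - 48) - 18*y^2 + 82*y - 40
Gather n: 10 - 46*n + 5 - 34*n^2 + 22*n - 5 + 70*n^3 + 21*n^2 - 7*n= 70*n^3 - 13*n^2 - 31*n + 10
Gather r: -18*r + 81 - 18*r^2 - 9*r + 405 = -18*r^2 - 27*r + 486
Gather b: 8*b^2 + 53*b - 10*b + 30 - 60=8*b^2 + 43*b - 30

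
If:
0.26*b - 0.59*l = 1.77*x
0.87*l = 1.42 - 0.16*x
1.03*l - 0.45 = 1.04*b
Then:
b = 1.25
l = 1.70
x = -0.38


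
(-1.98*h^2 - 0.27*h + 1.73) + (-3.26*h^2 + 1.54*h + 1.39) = -5.24*h^2 + 1.27*h + 3.12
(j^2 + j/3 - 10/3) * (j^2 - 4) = j^4 + j^3/3 - 22*j^2/3 - 4*j/3 + 40/3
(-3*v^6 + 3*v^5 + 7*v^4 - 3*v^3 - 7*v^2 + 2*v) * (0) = 0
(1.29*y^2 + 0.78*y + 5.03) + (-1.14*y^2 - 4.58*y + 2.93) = 0.15*y^2 - 3.8*y + 7.96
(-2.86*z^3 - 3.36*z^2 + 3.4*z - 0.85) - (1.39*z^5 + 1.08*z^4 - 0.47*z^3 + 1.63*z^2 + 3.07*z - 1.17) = -1.39*z^5 - 1.08*z^4 - 2.39*z^3 - 4.99*z^2 + 0.33*z + 0.32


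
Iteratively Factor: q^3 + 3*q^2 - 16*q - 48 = (q - 4)*(q^2 + 7*q + 12) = (q - 4)*(q + 4)*(q + 3)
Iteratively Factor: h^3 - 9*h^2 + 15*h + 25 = (h - 5)*(h^2 - 4*h - 5) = (h - 5)^2*(h + 1)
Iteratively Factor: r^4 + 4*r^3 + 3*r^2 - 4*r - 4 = (r - 1)*(r^3 + 5*r^2 + 8*r + 4) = (r - 1)*(r + 1)*(r^2 + 4*r + 4) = (r - 1)*(r + 1)*(r + 2)*(r + 2)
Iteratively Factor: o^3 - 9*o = (o)*(o^2 - 9) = o*(o - 3)*(o + 3)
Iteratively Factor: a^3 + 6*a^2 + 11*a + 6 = (a + 2)*(a^2 + 4*a + 3) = (a + 2)*(a + 3)*(a + 1)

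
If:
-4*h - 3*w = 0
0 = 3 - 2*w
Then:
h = -9/8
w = 3/2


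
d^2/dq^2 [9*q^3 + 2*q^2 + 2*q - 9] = 54*q + 4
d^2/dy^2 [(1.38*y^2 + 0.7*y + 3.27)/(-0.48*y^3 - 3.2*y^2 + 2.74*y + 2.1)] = (-0.635904*y^6 - 0.967679999999987*y^5 - 26.381952*y^4 - 140.21504*y^3 - 239.213376*y^2 + 124.0272*y - 97.164504)/(0.110592*y^9 + 2.21184*y^8 + 12.851712*y^7 + 6.06464000000001*y^6 - 92.715456*y^5 + 24.13248*y^4 + 96.256376*y^3 - 4.96188000000001*y^2 - 36.2502*y - 9.261)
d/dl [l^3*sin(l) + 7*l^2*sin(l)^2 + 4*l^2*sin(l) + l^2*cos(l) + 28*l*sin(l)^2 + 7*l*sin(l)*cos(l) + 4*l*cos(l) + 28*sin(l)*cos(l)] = l^3*cos(l) + 2*l^2*sin(l) + 7*l^2*sin(2*l) + 4*l^2*cos(l) + 4*l*sin(l) + 28*l*sin(2*l) + 2*l*cos(l) + 7*l + 7*sin(2*l)/2 + 4*cos(l) + 14*cos(2*l) + 14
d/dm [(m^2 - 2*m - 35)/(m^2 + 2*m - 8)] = 2*(2*m^2 + 27*m + 43)/(m^4 + 4*m^3 - 12*m^2 - 32*m + 64)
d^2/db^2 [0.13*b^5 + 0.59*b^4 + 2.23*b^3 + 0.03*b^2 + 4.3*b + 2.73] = 2.6*b^3 + 7.08*b^2 + 13.38*b + 0.06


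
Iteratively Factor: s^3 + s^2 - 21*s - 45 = (s - 5)*(s^2 + 6*s + 9) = (s - 5)*(s + 3)*(s + 3)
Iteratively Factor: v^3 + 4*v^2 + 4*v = (v + 2)*(v^2 + 2*v) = (v + 2)^2*(v)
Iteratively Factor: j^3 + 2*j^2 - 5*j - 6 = (j + 1)*(j^2 + j - 6) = (j + 1)*(j + 3)*(j - 2)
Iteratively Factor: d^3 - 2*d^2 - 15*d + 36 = (d - 3)*(d^2 + d - 12) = (d - 3)^2*(d + 4)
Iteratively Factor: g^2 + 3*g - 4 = (g - 1)*(g + 4)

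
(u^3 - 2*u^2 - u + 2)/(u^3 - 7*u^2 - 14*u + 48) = (u^2 - 1)/(u^2 - 5*u - 24)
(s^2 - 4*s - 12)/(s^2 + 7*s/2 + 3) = 2*(s - 6)/(2*s + 3)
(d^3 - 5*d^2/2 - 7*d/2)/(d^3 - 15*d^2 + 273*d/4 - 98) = 2*d*(d + 1)/(2*d^2 - 23*d + 56)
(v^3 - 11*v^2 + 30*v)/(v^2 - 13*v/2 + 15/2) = 2*v*(v - 6)/(2*v - 3)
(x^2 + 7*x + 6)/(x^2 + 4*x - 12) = (x + 1)/(x - 2)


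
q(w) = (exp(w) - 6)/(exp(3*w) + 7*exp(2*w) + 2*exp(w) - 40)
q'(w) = (exp(w) - 6)*(-3*exp(3*w) - 14*exp(2*w) - 2*exp(w))/(exp(3*w) + 7*exp(2*w) + 2*exp(w) - 40)^2 + exp(w)/(exp(3*w) + 7*exp(2*w) + 2*exp(w) - 40)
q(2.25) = 0.00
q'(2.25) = 0.00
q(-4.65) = 0.15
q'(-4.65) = -0.00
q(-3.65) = 0.15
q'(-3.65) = -0.00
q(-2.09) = 0.15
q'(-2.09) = -0.00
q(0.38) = 0.24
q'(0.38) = 0.45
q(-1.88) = 0.15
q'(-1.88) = -0.00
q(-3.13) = 0.15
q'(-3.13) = -0.00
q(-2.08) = 0.15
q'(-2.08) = -0.00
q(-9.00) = 0.15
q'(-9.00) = 0.00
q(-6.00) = 0.15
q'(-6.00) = 0.00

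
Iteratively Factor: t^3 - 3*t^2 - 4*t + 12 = (t + 2)*(t^2 - 5*t + 6) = (t - 3)*(t + 2)*(t - 2)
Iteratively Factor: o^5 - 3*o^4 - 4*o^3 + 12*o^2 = (o + 2)*(o^4 - 5*o^3 + 6*o^2) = (o - 3)*(o + 2)*(o^3 - 2*o^2) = o*(o - 3)*(o + 2)*(o^2 - 2*o) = o*(o - 3)*(o - 2)*(o + 2)*(o)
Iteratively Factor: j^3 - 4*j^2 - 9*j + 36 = (j + 3)*(j^2 - 7*j + 12) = (j - 3)*(j + 3)*(j - 4)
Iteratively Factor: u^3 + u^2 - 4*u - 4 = (u + 2)*(u^2 - u - 2) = (u - 2)*(u + 2)*(u + 1)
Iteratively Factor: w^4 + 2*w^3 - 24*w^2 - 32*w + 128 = (w - 2)*(w^3 + 4*w^2 - 16*w - 64) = (w - 2)*(w + 4)*(w^2 - 16) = (w - 4)*(w - 2)*(w + 4)*(w + 4)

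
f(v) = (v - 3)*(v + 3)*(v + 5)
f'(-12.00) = 303.00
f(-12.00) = -945.00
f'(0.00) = -9.00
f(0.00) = -45.00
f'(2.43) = 33.01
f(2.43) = -23.00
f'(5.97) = 157.62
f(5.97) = 292.25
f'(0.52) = -2.99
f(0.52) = -48.19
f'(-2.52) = -15.15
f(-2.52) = -6.57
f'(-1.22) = -16.73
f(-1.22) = -28.39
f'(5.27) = 127.02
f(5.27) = 192.80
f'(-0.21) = -10.97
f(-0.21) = -42.90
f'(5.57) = 139.77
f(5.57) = 232.80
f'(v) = (v - 3)*(v + 3) + (v - 3)*(v + 5) + (v + 3)*(v + 5)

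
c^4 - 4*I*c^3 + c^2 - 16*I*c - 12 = (c - 3*I)*(c - 2*I)*(c - I)*(c + 2*I)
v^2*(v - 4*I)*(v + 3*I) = v^4 - I*v^3 + 12*v^2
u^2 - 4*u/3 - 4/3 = (u - 2)*(u + 2/3)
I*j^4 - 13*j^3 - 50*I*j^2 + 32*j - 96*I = (j + 4*I)^2*(j + 6*I)*(I*j + 1)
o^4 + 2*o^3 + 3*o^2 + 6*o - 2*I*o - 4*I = (o + 2)*(o - I)^2*(o + 2*I)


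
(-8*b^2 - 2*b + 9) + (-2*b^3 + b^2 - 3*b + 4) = -2*b^3 - 7*b^2 - 5*b + 13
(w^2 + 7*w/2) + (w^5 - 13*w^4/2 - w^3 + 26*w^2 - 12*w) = w^5 - 13*w^4/2 - w^3 + 27*w^2 - 17*w/2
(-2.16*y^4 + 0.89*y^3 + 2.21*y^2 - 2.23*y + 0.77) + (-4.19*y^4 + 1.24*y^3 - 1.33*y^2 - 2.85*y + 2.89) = -6.35*y^4 + 2.13*y^3 + 0.88*y^2 - 5.08*y + 3.66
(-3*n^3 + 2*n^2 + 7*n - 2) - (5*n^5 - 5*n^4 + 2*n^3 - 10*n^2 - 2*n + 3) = -5*n^5 + 5*n^4 - 5*n^3 + 12*n^2 + 9*n - 5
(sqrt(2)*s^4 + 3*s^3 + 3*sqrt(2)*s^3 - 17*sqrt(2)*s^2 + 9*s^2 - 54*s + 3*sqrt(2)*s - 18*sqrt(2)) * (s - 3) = sqrt(2)*s^5 + 3*s^4 - 26*sqrt(2)*s^3 - 81*s^2 + 54*sqrt(2)*s^2 - 27*sqrt(2)*s + 162*s + 54*sqrt(2)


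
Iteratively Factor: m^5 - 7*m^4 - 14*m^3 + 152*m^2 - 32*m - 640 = (m - 5)*(m^4 - 2*m^3 - 24*m^2 + 32*m + 128) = (m - 5)*(m - 4)*(m^3 + 2*m^2 - 16*m - 32) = (m - 5)*(m - 4)*(m + 4)*(m^2 - 2*m - 8) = (m - 5)*(m - 4)*(m + 2)*(m + 4)*(m - 4)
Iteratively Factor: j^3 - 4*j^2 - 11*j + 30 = (j - 2)*(j^2 - 2*j - 15) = (j - 2)*(j + 3)*(j - 5)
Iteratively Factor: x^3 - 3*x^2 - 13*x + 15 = (x - 1)*(x^2 - 2*x - 15) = (x - 5)*(x - 1)*(x + 3)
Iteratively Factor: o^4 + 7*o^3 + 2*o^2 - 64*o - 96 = (o + 2)*(o^3 + 5*o^2 - 8*o - 48) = (o + 2)*(o + 4)*(o^2 + o - 12) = (o + 2)*(o + 4)^2*(o - 3)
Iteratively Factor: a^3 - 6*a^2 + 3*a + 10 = (a + 1)*(a^2 - 7*a + 10) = (a - 5)*(a + 1)*(a - 2)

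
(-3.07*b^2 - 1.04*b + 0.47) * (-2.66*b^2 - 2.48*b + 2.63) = 8.1662*b^4 + 10.38*b^3 - 6.7451*b^2 - 3.9008*b + 1.2361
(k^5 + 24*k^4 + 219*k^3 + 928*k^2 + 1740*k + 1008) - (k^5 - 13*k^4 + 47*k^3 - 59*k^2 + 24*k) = 37*k^4 + 172*k^3 + 987*k^2 + 1716*k + 1008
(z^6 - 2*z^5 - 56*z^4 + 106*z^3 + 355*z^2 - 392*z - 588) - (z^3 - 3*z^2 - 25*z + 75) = z^6 - 2*z^5 - 56*z^4 + 105*z^3 + 358*z^2 - 367*z - 663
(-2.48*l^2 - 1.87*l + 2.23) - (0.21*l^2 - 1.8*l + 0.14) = -2.69*l^2 - 0.0700000000000001*l + 2.09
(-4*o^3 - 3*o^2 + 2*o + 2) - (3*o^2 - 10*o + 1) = -4*o^3 - 6*o^2 + 12*o + 1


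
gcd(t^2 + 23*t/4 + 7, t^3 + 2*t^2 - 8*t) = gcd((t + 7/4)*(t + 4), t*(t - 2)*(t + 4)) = t + 4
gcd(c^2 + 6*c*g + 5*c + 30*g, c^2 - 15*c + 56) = 1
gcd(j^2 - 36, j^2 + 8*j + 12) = j + 6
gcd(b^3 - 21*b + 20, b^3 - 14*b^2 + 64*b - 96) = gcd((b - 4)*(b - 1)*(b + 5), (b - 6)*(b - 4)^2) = b - 4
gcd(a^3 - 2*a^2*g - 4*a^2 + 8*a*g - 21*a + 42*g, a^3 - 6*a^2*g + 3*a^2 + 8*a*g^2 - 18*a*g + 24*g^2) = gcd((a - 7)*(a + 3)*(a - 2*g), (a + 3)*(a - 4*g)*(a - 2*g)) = a^2 - 2*a*g + 3*a - 6*g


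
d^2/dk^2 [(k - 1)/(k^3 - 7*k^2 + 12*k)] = 6*(k^5 - 9*k^4 + 31*k^3 - 61*k^2 + 84*k - 48)/(k^3*(k^6 - 21*k^5 + 183*k^4 - 847*k^3 + 2196*k^2 - 3024*k + 1728))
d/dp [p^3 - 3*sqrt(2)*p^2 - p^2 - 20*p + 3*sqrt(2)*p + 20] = 3*p^2 - 6*sqrt(2)*p - 2*p - 20 + 3*sqrt(2)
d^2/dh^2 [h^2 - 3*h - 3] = 2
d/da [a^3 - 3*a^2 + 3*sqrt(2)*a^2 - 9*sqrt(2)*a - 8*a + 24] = 3*a^2 - 6*a + 6*sqrt(2)*a - 9*sqrt(2) - 8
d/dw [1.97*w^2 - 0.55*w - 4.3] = 3.94*w - 0.55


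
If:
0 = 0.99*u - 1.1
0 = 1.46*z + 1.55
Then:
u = 1.11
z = -1.06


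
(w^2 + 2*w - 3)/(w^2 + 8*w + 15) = (w - 1)/(w + 5)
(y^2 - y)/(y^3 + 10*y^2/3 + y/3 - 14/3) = 3*y/(3*y^2 + 13*y + 14)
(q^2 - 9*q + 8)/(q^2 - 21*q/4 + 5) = 4*(q^2 - 9*q + 8)/(4*q^2 - 21*q + 20)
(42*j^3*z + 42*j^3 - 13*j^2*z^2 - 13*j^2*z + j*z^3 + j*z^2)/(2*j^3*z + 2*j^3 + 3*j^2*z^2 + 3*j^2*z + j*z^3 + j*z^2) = (42*j^2 - 13*j*z + z^2)/(2*j^2 + 3*j*z + z^2)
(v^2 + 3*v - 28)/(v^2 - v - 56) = (v - 4)/(v - 8)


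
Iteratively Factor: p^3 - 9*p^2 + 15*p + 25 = (p - 5)*(p^2 - 4*p - 5) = (p - 5)^2*(p + 1)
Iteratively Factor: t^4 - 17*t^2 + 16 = (t - 4)*(t^3 + 4*t^2 - t - 4) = (t - 4)*(t + 1)*(t^2 + 3*t - 4) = (t - 4)*(t - 1)*(t + 1)*(t + 4)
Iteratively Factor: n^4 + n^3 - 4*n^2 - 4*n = (n - 2)*(n^3 + 3*n^2 + 2*n) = (n - 2)*(n + 1)*(n^2 + 2*n) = (n - 2)*(n + 1)*(n + 2)*(n)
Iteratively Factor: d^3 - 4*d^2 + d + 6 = (d + 1)*(d^2 - 5*d + 6) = (d - 2)*(d + 1)*(d - 3)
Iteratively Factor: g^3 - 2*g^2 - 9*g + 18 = (g + 3)*(g^2 - 5*g + 6) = (g - 3)*(g + 3)*(g - 2)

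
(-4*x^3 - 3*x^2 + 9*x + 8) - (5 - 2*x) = -4*x^3 - 3*x^2 + 11*x + 3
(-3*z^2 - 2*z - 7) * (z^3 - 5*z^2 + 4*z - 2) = -3*z^5 + 13*z^4 - 9*z^3 + 33*z^2 - 24*z + 14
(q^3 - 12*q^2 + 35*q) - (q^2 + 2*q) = q^3 - 13*q^2 + 33*q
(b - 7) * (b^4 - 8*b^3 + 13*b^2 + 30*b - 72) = b^5 - 15*b^4 + 69*b^3 - 61*b^2 - 282*b + 504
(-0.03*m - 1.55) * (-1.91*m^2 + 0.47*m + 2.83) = 0.0573*m^3 + 2.9464*m^2 - 0.8134*m - 4.3865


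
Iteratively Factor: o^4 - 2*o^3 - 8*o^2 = (o + 2)*(o^3 - 4*o^2) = o*(o + 2)*(o^2 - 4*o) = o^2*(o + 2)*(o - 4)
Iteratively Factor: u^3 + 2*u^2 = (u)*(u^2 + 2*u) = u^2*(u + 2)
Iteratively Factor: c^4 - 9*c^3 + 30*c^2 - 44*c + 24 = (c - 2)*(c^3 - 7*c^2 + 16*c - 12) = (c - 3)*(c - 2)*(c^2 - 4*c + 4) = (c - 3)*(c - 2)^2*(c - 2)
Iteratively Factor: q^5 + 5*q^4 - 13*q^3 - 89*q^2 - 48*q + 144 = (q + 3)*(q^4 + 2*q^3 - 19*q^2 - 32*q + 48) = (q - 1)*(q + 3)*(q^3 + 3*q^2 - 16*q - 48) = (q - 1)*(q + 3)^2*(q^2 - 16) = (q - 4)*(q - 1)*(q + 3)^2*(q + 4)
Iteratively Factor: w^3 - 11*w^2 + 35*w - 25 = (w - 5)*(w^2 - 6*w + 5) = (w - 5)*(w - 1)*(w - 5)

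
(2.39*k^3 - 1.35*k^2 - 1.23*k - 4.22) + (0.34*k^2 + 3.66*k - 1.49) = 2.39*k^3 - 1.01*k^2 + 2.43*k - 5.71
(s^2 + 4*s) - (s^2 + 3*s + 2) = s - 2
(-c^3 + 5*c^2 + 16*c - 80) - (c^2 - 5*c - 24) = -c^3 + 4*c^2 + 21*c - 56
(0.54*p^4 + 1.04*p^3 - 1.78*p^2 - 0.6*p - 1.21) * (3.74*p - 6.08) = 2.0196*p^5 + 0.6064*p^4 - 12.9804*p^3 + 8.5784*p^2 - 0.877400000000001*p + 7.3568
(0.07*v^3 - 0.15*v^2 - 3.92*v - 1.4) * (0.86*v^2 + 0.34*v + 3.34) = 0.0602*v^5 - 0.1052*v^4 - 3.1884*v^3 - 3.0378*v^2 - 13.5688*v - 4.676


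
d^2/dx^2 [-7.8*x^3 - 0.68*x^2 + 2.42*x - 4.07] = -46.8*x - 1.36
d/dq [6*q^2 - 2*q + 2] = 12*q - 2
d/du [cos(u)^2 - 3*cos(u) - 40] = (3 - 2*cos(u))*sin(u)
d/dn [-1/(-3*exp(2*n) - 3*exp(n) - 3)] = (-2*exp(n) - 1)*exp(n)/(3*(exp(2*n) + exp(n) + 1)^2)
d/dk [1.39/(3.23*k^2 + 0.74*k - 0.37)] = (-8.9794*k - 1.0286)/(3.23*k^2 + 0.74*k - 0.37)^2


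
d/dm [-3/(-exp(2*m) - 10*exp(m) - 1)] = 6*(-exp(m) - 5)*exp(m)/(exp(2*m) + 10*exp(m) + 1)^2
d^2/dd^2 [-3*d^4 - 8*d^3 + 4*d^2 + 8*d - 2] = -36*d^2 - 48*d + 8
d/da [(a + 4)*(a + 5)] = 2*a + 9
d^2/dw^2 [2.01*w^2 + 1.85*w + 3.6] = 4.02000000000000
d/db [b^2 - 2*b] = 2*b - 2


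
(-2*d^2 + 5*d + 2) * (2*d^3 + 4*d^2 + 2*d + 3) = -4*d^5 + 2*d^4 + 20*d^3 + 12*d^2 + 19*d + 6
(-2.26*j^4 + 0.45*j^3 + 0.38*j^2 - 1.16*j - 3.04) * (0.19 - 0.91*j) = 2.0566*j^5 - 0.8389*j^4 - 0.2603*j^3 + 1.1278*j^2 + 2.546*j - 0.5776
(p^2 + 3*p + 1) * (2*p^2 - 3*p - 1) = 2*p^4 + 3*p^3 - 8*p^2 - 6*p - 1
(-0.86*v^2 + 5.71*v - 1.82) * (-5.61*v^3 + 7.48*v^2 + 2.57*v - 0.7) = 4.8246*v^5 - 38.4659*v^4 + 50.7108*v^3 + 1.6631*v^2 - 8.6744*v + 1.274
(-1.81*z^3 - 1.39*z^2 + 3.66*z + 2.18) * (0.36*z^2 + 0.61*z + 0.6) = -0.6516*z^5 - 1.6045*z^4 - 0.6163*z^3 + 2.1834*z^2 + 3.5258*z + 1.308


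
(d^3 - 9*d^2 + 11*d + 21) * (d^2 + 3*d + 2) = d^5 - 6*d^4 - 14*d^3 + 36*d^2 + 85*d + 42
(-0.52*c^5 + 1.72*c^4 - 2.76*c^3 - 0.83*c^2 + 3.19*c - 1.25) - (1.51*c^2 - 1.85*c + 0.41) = -0.52*c^5 + 1.72*c^4 - 2.76*c^3 - 2.34*c^2 + 5.04*c - 1.66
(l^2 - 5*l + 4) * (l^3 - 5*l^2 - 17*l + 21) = l^5 - 10*l^4 + 12*l^3 + 86*l^2 - 173*l + 84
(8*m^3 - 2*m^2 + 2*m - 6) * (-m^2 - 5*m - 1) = -8*m^5 - 38*m^4 - 2*m^2 + 28*m + 6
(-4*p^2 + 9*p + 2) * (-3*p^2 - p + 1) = 12*p^4 - 23*p^3 - 19*p^2 + 7*p + 2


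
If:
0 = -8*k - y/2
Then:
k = -y/16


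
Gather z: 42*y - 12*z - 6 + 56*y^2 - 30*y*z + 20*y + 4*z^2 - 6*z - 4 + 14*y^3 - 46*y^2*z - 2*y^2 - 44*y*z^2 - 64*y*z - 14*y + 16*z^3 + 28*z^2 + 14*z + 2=14*y^3 + 54*y^2 + 48*y + 16*z^3 + z^2*(32 - 44*y) + z*(-46*y^2 - 94*y - 4) - 8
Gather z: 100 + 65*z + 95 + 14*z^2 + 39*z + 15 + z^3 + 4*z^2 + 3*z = z^3 + 18*z^2 + 107*z + 210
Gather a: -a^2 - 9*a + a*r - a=-a^2 + a*(r - 10)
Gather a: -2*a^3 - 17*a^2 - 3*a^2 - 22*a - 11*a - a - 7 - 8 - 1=-2*a^3 - 20*a^2 - 34*a - 16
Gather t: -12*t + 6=6 - 12*t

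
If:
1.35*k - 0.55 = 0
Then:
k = 0.41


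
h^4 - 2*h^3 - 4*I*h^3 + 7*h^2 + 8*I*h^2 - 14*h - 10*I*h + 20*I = (h - 2)*(h - 5*I)*(h - I)*(h + 2*I)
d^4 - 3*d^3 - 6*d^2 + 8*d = d*(d - 4)*(d - 1)*(d + 2)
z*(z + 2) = z^2 + 2*z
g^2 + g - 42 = (g - 6)*(g + 7)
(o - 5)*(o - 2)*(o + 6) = o^3 - o^2 - 32*o + 60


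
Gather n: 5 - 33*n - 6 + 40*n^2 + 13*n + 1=40*n^2 - 20*n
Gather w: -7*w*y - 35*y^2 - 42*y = -7*w*y - 35*y^2 - 42*y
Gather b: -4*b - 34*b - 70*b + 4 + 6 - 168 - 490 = -108*b - 648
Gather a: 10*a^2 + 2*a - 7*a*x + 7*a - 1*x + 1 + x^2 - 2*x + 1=10*a^2 + a*(9 - 7*x) + x^2 - 3*x + 2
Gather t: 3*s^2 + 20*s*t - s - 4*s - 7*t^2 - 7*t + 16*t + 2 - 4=3*s^2 - 5*s - 7*t^2 + t*(20*s + 9) - 2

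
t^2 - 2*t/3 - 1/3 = (t - 1)*(t + 1/3)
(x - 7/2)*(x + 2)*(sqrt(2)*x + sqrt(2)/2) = sqrt(2)*x^3 - sqrt(2)*x^2 - 31*sqrt(2)*x/4 - 7*sqrt(2)/2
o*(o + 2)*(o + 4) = o^3 + 6*o^2 + 8*o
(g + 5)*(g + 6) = g^2 + 11*g + 30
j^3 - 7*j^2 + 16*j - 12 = (j - 3)*(j - 2)^2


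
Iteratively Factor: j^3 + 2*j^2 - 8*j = (j + 4)*(j^2 - 2*j) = j*(j + 4)*(j - 2)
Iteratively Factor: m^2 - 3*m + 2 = (m - 1)*(m - 2)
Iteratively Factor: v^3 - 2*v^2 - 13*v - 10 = (v + 1)*(v^2 - 3*v - 10) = (v + 1)*(v + 2)*(v - 5)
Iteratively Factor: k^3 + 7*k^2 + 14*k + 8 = (k + 1)*(k^2 + 6*k + 8) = (k + 1)*(k + 4)*(k + 2)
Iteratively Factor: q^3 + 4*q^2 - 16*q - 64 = (q - 4)*(q^2 + 8*q + 16) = (q - 4)*(q + 4)*(q + 4)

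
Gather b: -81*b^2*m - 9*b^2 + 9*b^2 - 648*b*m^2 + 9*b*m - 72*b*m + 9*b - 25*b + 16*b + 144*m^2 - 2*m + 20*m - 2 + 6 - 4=-81*b^2*m + b*(-648*m^2 - 63*m) + 144*m^2 + 18*m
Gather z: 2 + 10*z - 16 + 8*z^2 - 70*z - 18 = 8*z^2 - 60*z - 32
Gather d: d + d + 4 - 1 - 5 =2*d - 2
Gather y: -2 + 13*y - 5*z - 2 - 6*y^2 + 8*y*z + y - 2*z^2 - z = -6*y^2 + y*(8*z + 14) - 2*z^2 - 6*z - 4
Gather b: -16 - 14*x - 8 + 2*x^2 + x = 2*x^2 - 13*x - 24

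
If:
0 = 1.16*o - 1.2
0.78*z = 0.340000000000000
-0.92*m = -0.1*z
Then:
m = 0.05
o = 1.03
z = 0.44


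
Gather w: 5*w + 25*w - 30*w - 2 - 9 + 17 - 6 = 0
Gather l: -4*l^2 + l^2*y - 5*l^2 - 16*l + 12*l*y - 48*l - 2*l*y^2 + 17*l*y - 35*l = l^2*(y - 9) + l*(-2*y^2 + 29*y - 99)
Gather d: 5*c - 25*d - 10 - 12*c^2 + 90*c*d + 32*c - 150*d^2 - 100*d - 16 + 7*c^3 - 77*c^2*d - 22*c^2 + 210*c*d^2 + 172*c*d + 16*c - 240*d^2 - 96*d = 7*c^3 - 34*c^2 + 53*c + d^2*(210*c - 390) + d*(-77*c^2 + 262*c - 221) - 26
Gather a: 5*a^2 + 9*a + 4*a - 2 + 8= 5*a^2 + 13*a + 6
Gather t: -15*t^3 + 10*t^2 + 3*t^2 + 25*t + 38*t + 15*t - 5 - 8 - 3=-15*t^3 + 13*t^2 + 78*t - 16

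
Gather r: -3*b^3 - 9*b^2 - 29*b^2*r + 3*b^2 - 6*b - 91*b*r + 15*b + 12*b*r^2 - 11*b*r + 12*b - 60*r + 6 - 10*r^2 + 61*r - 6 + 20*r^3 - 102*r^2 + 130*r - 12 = -3*b^3 - 6*b^2 + 21*b + 20*r^3 + r^2*(12*b - 112) + r*(-29*b^2 - 102*b + 131) - 12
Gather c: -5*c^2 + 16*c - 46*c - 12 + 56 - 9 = -5*c^2 - 30*c + 35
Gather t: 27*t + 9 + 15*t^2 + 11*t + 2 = 15*t^2 + 38*t + 11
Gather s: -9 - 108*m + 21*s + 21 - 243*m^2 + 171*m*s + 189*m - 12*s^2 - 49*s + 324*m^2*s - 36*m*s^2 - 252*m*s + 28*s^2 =-243*m^2 + 81*m + s^2*(16 - 36*m) + s*(324*m^2 - 81*m - 28) + 12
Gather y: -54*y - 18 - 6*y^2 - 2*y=-6*y^2 - 56*y - 18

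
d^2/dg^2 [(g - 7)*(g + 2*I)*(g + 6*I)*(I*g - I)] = 12*I*g^2 + 48*g*(-1 - I) + 128 - 10*I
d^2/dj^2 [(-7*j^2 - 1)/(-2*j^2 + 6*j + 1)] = 6*(28*j^3 + 18*j^2 - 12*j + 15)/(8*j^6 - 72*j^5 + 204*j^4 - 144*j^3 - 102*j^2 - 18*j - 1)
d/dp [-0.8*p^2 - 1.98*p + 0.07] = -1.6*p - 1.98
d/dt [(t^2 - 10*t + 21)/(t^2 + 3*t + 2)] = (13*t^2 - 38*t - 83)/(t^4 + 6*t^3 + 13*t^2 + 12*t + 4)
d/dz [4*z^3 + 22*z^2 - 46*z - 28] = 12*z^2 + 44*z - 46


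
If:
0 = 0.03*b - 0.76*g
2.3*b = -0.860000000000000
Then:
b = -0.37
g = -0.01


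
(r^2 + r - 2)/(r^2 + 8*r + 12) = (r - 1)/(r + 6)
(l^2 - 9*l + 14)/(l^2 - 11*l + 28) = (l - 2)/(l - 4)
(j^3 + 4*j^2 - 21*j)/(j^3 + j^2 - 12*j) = (j + 7)/(j + 4)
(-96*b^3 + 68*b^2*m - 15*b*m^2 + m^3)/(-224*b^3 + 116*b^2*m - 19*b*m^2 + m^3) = (3*b - m)/(7*b - m)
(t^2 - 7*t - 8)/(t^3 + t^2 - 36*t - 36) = (t - 8)/(t^2 - 36)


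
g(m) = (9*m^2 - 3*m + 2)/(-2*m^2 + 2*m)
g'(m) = (4*m - 2)*(9*m^2 - 3*m + 2)/(-2*m^2 + 2*m)^2 + (18*m - 3)/(-2*m^2 + 2*m) = (3*m^2 + 2*m - 1)/(m^2*(m^2 - 2*m + 1))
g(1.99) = -8.04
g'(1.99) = 3.83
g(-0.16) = -7.30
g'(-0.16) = -36.09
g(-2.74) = -3.80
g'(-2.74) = 0.15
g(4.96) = -5.31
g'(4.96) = 0.21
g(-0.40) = -4.14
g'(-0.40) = -4.21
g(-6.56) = -4.12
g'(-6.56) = 0.05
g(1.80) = -8.94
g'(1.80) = 5.94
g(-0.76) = -3.54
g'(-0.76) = -0.44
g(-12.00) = -4.28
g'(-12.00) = 0.02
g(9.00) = -4.89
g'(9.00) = 0.05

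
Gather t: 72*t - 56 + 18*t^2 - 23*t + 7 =18*t^2 + 49*t - 49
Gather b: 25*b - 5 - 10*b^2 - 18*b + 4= -10*b^2 + 7*b - 1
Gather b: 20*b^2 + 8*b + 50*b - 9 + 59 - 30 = 20*b^2 + 58*b + 20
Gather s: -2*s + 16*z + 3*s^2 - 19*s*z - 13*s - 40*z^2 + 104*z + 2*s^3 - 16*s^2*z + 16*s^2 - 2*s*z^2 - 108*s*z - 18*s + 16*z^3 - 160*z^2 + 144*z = 2*s^3 + s^2*(19 - 16*z) + s*(-2*z^2 - 127*z - 33) + 16*z^3 - 200*z^2 + 264*z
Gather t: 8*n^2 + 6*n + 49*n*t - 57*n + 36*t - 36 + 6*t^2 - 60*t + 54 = 8*n^2 - 51*n + 6*t^2 + t*(49*n - 24) + 18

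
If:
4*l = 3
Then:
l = 3/4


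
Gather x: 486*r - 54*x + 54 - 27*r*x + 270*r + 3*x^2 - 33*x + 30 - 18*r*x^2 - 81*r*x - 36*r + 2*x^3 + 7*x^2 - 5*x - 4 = 720*r + 2*x^3 + x^2*(10 - 18*r) + x*(-108*r - 92) + 80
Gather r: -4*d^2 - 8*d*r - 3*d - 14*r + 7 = -4*d^2 - 3*d + r*(-8*d - 14) + 7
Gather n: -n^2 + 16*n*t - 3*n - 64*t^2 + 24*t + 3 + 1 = -n^2 + n*(16*t - 3) - 64*t^2 + 24*t + 4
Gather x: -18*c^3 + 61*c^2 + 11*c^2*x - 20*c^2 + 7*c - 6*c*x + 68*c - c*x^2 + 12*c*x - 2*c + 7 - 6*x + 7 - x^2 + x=-18*c^3 + 41*c^2 + 73*c + x^2*(-c - 1) + x*(11*c^2 + 6*c - 5) + 14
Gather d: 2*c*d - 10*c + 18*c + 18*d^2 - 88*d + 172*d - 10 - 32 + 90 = 8*c + 18*d^2 + d*(2*c + 84) + 48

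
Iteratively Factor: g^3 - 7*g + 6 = (g - 2)*(g^2 + 2*g - 3) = (g - 2)*(g + 3)*(g - 1)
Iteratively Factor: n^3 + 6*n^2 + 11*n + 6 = (n + 3)*(n^2 + 3*n + 2) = (n + 2)*(n + 3)*(n + 1)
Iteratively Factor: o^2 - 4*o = (o)*(o - 4)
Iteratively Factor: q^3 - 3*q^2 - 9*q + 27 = (q - 3)*(q^2 - 9) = (q - 3)^2*(q + 3)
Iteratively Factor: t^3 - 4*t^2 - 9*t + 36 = (t - 4)*(t^2 - 9) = (t - 4)*(t - 3)*(t + 3)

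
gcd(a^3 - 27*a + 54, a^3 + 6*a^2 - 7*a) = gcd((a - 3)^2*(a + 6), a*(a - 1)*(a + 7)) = 1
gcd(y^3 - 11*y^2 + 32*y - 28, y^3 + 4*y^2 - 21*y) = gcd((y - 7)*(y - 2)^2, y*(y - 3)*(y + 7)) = 1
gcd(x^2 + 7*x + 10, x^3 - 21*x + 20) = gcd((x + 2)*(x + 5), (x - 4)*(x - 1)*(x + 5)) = x + 5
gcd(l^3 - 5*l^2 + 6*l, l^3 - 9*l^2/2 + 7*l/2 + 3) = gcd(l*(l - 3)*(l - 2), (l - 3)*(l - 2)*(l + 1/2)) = l^2 - 5*l + 6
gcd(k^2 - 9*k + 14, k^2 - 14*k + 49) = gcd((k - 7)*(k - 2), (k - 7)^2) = k - 7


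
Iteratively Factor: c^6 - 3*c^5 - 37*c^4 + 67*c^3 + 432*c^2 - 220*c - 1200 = (c - 2)*(c^5 - c^4 - 39*c^3 - 11*c^2 + 410*c + 600) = (c - 2)*(c + 2)*(c^4 - 3*c^3 - 33*c^2 + 55*c + 300) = (c - 2)*(c + 2)*(c + 4)*(c^3 - 7*c^2 - 5*c + 75) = (c - 2)*(c + 2)*(c + 3)*(c + 4)*(c^2 - 10*c + 25) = (c - 5)*(c - 2)*(c + 2)*(c + 3)*(c + 4)*(c - 5)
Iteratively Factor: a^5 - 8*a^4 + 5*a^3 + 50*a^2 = (a + 2)*(a^4 - 10*a^3 + 25*a^2) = (a - 5)*(a + 2)*(a^3 - 5*a^2) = a*(a - 5)*(a + 2)*(a^2 - 5*a) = a^2*(a - 5)*(a + 2)*(a - 5)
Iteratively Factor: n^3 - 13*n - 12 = (n - 4)*(n^2 + 4*n + 3) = (n - 4)*(n + 3)*(n + 1)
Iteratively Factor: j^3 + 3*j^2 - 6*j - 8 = (j + 4)*(j^2 - j - 2) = (j - 2)*(j + 4)*(j + 1)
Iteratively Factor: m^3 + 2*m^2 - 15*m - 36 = (m + 3)*(m^2 - m - 12) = (m + 3)^2*(m - 4)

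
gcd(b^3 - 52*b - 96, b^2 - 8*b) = b - 8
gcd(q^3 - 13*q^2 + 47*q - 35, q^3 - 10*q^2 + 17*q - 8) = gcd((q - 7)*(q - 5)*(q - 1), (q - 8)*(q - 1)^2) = q - 1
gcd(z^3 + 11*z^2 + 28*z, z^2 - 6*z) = z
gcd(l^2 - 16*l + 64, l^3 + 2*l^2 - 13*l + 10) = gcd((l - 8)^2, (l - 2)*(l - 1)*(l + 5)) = 1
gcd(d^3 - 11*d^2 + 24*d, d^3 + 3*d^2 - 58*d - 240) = d - 8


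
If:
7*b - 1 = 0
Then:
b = 1/7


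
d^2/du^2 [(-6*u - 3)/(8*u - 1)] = -480/(8*u - 1)^3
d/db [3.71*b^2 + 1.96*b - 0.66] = 7.42*b + 1.96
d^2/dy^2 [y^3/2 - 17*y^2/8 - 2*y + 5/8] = 3*y - 17/4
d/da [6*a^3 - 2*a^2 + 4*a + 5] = 18*a^2 - 4*a + 4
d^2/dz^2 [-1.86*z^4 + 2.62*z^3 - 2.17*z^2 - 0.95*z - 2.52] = -22.32*z^2 + 15.72*z - 4.34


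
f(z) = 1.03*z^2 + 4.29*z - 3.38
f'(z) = 2.06*z + 4.29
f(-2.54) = -7.63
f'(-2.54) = -0.94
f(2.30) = 11.94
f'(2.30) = 9.03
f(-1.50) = -7.50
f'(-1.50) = 1.20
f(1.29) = 3.87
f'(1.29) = 6.95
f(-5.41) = 3.56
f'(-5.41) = -6.85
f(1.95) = 8.90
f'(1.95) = 8.31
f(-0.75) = -6.02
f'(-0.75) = 2.74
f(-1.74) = -7.73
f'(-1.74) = 0.71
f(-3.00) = -6.98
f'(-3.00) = -1.89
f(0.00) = -3.38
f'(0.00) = 4.29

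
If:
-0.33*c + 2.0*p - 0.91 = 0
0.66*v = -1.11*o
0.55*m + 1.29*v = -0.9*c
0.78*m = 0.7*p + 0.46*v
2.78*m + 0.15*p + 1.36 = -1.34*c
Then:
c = -3.00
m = 0.96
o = -1.00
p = -0.04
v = 1.68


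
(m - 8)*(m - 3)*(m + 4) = m^3 - 7*m^2 - 20*m + 96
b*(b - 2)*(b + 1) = b^3 - b^2 - 2*b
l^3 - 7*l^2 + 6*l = l*(l - 6)*(l - 1)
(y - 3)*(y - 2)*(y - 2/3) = y^3 - 17*y^2/3 + 28*y/3 - 4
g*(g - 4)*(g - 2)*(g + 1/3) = g^4 - 17*g^3/3 + 6*g^2 + 8*g/3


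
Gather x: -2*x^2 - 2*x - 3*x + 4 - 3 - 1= -2*x^2 - 5*x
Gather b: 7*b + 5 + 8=7*b + 13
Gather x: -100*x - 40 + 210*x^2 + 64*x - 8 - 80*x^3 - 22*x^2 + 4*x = -80*x^3 + 188*x^2 - 32*x - 48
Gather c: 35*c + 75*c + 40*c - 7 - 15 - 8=150*c - 30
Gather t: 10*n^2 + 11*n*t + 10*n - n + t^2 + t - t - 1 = 10*n^2 + 11*n*t + 9*n + t^2 - 1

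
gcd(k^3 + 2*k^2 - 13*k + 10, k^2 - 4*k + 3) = k - 1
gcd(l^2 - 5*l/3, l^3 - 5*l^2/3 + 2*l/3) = l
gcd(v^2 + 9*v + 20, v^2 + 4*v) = v + 4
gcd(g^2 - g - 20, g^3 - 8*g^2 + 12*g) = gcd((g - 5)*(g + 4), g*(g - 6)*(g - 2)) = 1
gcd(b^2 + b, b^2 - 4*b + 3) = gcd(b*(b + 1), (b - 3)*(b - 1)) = 1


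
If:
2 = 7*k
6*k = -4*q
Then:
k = 2/7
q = -3/7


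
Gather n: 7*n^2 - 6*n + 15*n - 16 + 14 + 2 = 7*n^2 + 9*n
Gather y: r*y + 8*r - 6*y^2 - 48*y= 8*r - 6*y^2 + y*(r - 48)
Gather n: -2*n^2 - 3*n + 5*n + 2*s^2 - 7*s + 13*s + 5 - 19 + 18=-2*n^2 + 2*n + 2*s^2 + 6*s + 4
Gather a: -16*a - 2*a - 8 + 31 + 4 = 27 - 18*a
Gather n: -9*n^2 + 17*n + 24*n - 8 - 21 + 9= -9*n^2 + 41*n - 20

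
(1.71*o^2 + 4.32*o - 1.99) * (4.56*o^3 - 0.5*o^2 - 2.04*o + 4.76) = 7.7976*o^5 + 18.8442*o^4 - 14.7228*o^3 + 0.321799999999999*o^2 + 24.6228*o - 9.4724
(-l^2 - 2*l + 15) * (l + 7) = -l^3 - 9*l^2 + l + 105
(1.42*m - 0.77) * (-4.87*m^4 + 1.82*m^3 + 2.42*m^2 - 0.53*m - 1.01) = -6.9154*m^5 + 6.3343*m^4 + 2.035*m^3 - 2.616*m^2 - 1.0261*m + 0.7777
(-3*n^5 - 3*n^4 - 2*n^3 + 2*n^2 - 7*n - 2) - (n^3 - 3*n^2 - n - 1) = -3*n^5 - 3*n^4 - 3*n^3 + 5*n^2 - 6*n - 1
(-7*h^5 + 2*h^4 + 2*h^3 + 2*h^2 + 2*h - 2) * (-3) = 21*h^5 - 6*h^4 - 6*h^3 - 6*h^2 - 6*h + 6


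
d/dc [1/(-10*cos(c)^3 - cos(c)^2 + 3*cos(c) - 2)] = (-30*cos(c)^2 - 2*cos(c) + 3)*sin(c)/(10*cos(c)^3 + cos(c)^2 - 3*cos(c) + 2)^2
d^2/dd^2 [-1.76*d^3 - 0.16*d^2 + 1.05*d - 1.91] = -10.56*d - 0.32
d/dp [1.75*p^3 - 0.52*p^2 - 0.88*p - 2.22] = 5.25*p^2 - 1.04*p - 0.88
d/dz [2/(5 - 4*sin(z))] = 8*cos(z)/(4*sin(z) - 5)^2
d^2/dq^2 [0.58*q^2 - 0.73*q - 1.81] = 1.16000000000000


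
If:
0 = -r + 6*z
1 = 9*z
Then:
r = 2/3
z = 1/9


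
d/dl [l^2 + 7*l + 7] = 2*l + 7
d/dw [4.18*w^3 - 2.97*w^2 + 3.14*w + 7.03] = 12.54*w^2 - 5.94*w + 3.14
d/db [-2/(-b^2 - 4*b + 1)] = 4*(-b - 2)/(b^2 + 4*b - 1)^2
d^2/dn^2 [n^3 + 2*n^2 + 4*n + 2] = 6*n + 4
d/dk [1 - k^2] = -2*k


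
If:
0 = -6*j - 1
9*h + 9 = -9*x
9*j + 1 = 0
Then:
No Solution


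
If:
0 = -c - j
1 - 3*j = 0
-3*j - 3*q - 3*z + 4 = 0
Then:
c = -1/3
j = 1/3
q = 1 - z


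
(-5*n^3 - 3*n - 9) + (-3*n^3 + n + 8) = -8*n^3 - 2*n - 1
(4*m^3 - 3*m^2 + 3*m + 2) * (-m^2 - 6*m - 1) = -4*m^5 - 21*m^4 + 11*m^3 - 17*m^2 - 15*m - 2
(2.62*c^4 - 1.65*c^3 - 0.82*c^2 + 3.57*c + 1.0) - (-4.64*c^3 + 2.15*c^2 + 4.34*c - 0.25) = 2.62*c^4 + 2.99*c^3 - 2.97*c^2 - 0.77*c + 1.25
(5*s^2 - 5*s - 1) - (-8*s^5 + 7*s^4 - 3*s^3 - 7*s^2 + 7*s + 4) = 8*s^5 - 7*s^4 + 3*s^3 + 12*s^2 - 12*s - 5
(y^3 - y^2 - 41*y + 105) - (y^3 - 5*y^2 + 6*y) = 4*y^2 - 47*y + 105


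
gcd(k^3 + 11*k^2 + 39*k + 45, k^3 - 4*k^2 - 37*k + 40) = k + 5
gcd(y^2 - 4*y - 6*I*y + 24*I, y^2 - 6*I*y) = y - 6*I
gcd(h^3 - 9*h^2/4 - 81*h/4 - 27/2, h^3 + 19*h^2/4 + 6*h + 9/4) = h^2 + 15*h/4 + 9/4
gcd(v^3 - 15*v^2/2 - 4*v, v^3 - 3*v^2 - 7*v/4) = v^2 + v/2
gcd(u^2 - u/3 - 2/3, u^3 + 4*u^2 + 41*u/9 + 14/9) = u + 2/3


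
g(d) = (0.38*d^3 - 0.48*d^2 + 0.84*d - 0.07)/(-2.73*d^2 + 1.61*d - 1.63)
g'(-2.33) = -0.13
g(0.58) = -0.20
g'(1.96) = -0.08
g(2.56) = -0.34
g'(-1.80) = -0.13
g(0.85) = -0.24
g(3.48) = -0.45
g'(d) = (5.46*d - 1.61)*(0.38*d^3 - 0.48*d^2 + 0.84*d - 0.07)/(-2.73*d^2 + 1.61*d - 1.63)^2 + (1.14*d^2 - 0.96*d + 0.84)/(-2.73*d^2 + 1.61*d - 1.63)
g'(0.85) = -0.06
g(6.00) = -0.77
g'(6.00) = -0.13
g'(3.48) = -0.12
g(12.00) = -1.59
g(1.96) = -0.29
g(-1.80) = 0.40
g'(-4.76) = -0.13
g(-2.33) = 0.47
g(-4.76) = 0.79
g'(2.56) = -0.10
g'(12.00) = -0.14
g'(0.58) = -0.22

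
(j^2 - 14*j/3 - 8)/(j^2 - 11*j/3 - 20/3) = (j - 6)/(j - 5)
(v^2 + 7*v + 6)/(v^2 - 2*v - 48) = (v + 1)/(v - 8)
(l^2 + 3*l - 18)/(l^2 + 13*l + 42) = (l - 3)/(l + 7)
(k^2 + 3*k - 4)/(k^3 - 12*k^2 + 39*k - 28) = (k + 4)/(k^2 - 11*k + 28)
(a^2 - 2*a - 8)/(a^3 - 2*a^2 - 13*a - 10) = (a - 4)/(a^2 - 4*a - 5)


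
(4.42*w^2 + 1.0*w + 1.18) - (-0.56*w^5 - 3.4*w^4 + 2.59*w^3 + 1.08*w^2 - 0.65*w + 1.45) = 0.56*w^5 + 3.4*w^4 - 2.59*w^3 + 3.34*w^2 + 1.65*w - 0.27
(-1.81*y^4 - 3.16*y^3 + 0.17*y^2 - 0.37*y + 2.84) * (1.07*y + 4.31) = -1.9367*y^5 - 11.1823*y^4 - 13.4377*y^3 + 0.3368*y^2 + 1.4441*y + 12.2404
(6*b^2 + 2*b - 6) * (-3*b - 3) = -18*b^3 - 24*b^2 + 12*b + 18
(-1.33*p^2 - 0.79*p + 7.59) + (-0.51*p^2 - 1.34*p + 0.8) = -1.84*p^2 - 2.13*p + 8.39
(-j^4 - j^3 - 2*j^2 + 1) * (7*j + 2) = -7*j^5 - 9*j^4 - 16*j^3 - 4*j^2 + 7*j + 2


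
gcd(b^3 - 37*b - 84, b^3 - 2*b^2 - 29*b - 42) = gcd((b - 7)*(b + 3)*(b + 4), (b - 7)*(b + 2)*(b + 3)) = b^2 - 4*b - 21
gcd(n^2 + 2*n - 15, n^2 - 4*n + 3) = n - 3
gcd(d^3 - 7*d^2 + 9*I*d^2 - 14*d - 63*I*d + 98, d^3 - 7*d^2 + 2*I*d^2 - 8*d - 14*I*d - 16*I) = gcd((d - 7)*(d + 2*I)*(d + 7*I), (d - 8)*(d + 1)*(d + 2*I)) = d + 2*I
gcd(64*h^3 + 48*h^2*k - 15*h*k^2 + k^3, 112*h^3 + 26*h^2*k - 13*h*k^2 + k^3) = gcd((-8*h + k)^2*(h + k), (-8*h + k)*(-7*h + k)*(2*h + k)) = 8*h - k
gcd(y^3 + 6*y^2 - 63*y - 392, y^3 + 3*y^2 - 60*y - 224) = y^2 - y - 56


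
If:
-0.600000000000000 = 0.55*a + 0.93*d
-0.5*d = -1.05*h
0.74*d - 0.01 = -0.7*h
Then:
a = -1.11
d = 0.01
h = 0.00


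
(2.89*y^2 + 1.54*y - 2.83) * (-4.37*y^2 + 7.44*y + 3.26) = -12.6293*y^4 + 14.7718*y^3 + 33.2461*y^2 - 16.0348*y - 9.2258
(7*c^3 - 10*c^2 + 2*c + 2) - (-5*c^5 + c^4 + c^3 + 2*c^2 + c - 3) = 5*c^5 - c^4 + 6*c^3 - 12*c^2 + c + 5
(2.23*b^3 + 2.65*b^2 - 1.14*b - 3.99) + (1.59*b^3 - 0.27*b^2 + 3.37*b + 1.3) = 3.82*b^3 + 2.38*b^2 + 2.23*b - 2.69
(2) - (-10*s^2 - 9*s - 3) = 10*s^2 + 9*s + 5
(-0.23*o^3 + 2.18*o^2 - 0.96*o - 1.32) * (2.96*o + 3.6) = -0.6808*o^4 + 5.6248*o^3 + 5.0064*o^2 - 7.3632*o - 4.752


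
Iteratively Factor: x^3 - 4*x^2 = (x)*(x^2 - 4*x) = x*(x - 4)*(x)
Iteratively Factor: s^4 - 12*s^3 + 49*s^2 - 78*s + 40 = (s - 2)*(s^3 - 10*s^2 + 29*s - 20) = (s - 4)*(s - 2)*(s^2 - 6*s + 5) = (s - 5)*(s - 4)*(s - 2)*(s - 1)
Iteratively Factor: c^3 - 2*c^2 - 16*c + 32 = (c + 4)*(c^2 - 6*c + 8) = (c - 4)*(c + 4)*(c - 2)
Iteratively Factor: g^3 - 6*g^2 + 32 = (g + 2)*(g^2 - 8*g + 16) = (g - 4)*(g + 2)*(g - 4)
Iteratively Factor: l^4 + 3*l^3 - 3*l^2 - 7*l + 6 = (l - 1)*(l^3 + 4*l^2 + l - 6) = (l - 1)*(l + 2)*(l^2 + 2*l - 3) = (l - 1)*(l + 2)*(l + 3)*(l - 1)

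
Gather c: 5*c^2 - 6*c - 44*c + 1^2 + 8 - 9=5*c^2 - 50*c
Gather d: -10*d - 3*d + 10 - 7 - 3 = -13*d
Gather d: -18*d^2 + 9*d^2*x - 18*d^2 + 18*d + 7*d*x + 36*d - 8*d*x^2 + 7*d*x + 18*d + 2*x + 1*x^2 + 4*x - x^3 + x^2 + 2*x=d^2*(9*x - 36) + d*(-8*x^2 + 14*x + 72) - x^3 + 2*x^2 + 8*x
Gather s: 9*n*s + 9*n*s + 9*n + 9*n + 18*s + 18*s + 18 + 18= 18*n + s*(18*n + 36) + 36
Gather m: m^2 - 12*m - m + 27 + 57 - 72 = m^2 - 13*m + 12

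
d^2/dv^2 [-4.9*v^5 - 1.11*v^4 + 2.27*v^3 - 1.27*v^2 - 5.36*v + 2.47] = -98.0*v^3 - 13.32*v^2 + 13.62*v - 2.54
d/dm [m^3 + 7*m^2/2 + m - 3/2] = 3*m^2 + 7*m + 1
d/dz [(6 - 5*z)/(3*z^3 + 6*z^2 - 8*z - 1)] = (30*z^3 - 24*z^2 - 72*z + 53)/(9*z^6 + 36*z^5 - 12*z^4 - 102*z^3 + 52*z^2 + 16*z + 1)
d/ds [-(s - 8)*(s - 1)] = 9 - 2*s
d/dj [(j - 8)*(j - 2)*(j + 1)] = 3*j^2 - 18*j + 6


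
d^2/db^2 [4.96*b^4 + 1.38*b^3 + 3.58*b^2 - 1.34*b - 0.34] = 59.52*b^2 + 8.28*b + 7.16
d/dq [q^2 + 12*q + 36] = 2*q + 12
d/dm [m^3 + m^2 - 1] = m*(3*m + 2)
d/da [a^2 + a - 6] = 2*a + 1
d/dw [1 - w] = -1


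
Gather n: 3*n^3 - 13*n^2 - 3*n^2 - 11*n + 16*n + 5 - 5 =3*n^3 - 16*n^2 + 5*n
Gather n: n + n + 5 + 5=2*n + 10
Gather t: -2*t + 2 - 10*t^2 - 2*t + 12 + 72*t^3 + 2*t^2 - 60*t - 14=72*t^3 - 8*t^2 - 64*t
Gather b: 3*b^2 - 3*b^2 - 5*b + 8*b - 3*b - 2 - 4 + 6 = 0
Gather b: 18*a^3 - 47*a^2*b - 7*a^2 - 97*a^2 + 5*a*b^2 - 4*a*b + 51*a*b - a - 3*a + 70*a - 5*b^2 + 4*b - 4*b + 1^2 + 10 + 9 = 18*a^3 - 104*a^2 + 66*a + b^2*(5*a - 5) + b*(-47*a^2 + 47*a) + 20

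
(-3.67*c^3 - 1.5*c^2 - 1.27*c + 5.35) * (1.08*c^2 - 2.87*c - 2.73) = -3.9636*c^5 + 8.9129*c^4 + 12.9525*c^3 + 13.5179*c^2 - 11.8874*c - 14.6055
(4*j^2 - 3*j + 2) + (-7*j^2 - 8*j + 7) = -3*j^2 - 11*j + 9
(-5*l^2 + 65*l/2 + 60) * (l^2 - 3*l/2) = -5*l^4 + 40*l^3 + 45*l^2/4 - 90*l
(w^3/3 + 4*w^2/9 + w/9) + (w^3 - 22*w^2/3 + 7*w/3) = 4*w^3/3 - 62*w^2/9 + 22*w/9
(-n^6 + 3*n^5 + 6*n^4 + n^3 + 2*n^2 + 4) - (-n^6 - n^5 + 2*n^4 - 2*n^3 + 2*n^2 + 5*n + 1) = 4*n^5 + 4*n^4 + 3*n^3 - 5*n + 3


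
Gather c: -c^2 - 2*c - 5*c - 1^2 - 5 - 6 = -c^2 - 7*c - 12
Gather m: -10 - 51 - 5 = -66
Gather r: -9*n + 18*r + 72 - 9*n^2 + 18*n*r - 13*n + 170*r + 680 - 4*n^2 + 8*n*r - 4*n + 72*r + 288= -13*n^2 - 26*n + r*(26*n + 260) + 1040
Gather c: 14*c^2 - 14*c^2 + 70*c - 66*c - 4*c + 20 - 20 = 0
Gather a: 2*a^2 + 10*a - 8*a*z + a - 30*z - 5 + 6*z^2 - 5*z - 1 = 2*a^2 + a*(11 - 8*z) + 6*z^2 - 35*z - 6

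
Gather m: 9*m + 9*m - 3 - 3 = 18*m - 6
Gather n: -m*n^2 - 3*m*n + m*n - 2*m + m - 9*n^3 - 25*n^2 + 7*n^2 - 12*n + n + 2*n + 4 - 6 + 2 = -m - 9*n^3 + n^2*(-m - 18) + n*(-2*m - 9)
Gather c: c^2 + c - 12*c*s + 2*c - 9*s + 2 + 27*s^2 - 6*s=c^2 + c*(3 - 12*s) + 27*s^2 - 15*s + 2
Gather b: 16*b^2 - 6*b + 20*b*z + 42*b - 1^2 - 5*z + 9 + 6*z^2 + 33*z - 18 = 16*b^2 + b*(20*z + 36) + 6*z^2 + 28*z - 10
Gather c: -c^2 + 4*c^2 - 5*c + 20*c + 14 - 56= 3*c^2 + 15*c - 42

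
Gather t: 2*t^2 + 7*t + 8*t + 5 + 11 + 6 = 2*t^2 + 15*t + 22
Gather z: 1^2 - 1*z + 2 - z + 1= 4 - 2*z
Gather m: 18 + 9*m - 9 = 9*m + 9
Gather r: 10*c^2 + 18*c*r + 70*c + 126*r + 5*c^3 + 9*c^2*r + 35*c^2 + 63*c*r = 5*c^3 + 45*c^2 + 70*c + r*(9*c^2 + 81*c + 126)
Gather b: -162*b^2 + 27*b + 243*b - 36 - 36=-162*b^2 + 270*b - 72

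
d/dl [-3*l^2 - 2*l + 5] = -6*l - 2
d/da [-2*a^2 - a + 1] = -4*a - 1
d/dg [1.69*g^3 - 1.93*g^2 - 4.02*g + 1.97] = 5.07*g^2 - 3.86*g - 4.02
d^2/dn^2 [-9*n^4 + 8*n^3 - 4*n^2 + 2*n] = -108*n^2 + 48*n - 8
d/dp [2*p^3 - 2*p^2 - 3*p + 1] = 6*p^2 - 4*p - 3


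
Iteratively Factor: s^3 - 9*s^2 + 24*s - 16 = (s - 1)*(s^2 - 8*s + 16) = (s - 4)*(s - 1)*(s - 4)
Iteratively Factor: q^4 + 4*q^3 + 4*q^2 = (q + 2)*(q^3 + 2*q^2) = q*(q + 2)*(q^2 + 2*q) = q*(q + 2)^2*(q)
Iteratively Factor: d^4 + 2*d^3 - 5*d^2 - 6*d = (d + 3)*(d^3 - d^2 - 2*d) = (d + 1)*(d + 3)*(d^2 - 2*d) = d*(d + 1)*(d + 3)*(d - 2)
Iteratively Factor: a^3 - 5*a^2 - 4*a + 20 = (a - 2)*(a^2 - 3*a - 10) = (a - 2)*(a + 2)*(a - 5)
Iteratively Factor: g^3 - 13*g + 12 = (g - 1)*(g^2 + g - 12) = (g - 3)*(g - 1)*(g + 4)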